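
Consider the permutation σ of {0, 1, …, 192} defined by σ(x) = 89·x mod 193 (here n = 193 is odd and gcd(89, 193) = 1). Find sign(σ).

-1

Orbit of 190 under x↦89x: [190, 119, 169, 180, 1, 89, 8]… (length divides ord_193(89)).
Cycle lengths of π_89 on ℤ/193ℤ: [64, 64, 64, 1]; 4 cycles in total.
4 cycles on 193: each ℓ→(−1)^(ℓ−1), product (−1)^189 = -1.
The Jacobi symbol (89|193) = -1 (Zolotarev) agrees.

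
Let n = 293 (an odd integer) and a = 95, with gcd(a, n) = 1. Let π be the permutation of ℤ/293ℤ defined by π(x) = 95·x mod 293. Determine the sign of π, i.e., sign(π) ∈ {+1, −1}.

+1

Orbit of 256 under x↦95x: [256, 1, 95, 235, 57, 141, 210]… (length divides ord_293(95)).
π_95 has 5 disjoint cycles with lengths [73, 73, 73, 73, 1] on {0,…,292}.
293 − 5 = 288 transpositions; sign(π) = (−1)^288 = +1.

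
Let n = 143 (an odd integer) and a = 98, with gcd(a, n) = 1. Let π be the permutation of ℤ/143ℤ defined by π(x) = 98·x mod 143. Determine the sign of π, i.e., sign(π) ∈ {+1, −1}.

+1

Start at x=98: 98 → 23 → 109 → 100 → 76 → 12 → 32 → … (one orbit).
17 cycles of lengths [12, 12, 12, 12, 12, 12, 12, 12, 12, 12, 12, 2, 2, 2, 2, 2, 1].
Σ(ℓ_i−1) = 143−17 = 126; sign = (−1)^126 = +1.
(98|143)_J = +1 (Zolotarev's lemma cross-check).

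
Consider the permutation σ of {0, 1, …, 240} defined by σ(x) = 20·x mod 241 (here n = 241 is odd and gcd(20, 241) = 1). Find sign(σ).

+1

Trace 193: π^k(193) = [193, 4, 80, 154, 188, 145, 8] for k=0..6.
π_20 has 3 disjoint cycles with lengths [120, 120, 1] on {0,…,240}.
n − c = 241 − 3 = 238; sign = (−1)^238 = +1.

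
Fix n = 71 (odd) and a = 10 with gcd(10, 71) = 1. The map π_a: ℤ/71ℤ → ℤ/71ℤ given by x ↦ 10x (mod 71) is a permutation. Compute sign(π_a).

Orbit of 37 under x↦10x: [37, 15, 8, 9, 19, 48, 54]… (length divides ord_71(10)).
Cycle lengths of π_10 on ℤ/71ℤ: [35, 35, 1]; 3 cycles in total.
sign(π) = (−1)^{n − #cycles} = (−1)^{71−3} = (−1)^68 = +1.
Check: (10/71) = +1 by Zolotarev.

+1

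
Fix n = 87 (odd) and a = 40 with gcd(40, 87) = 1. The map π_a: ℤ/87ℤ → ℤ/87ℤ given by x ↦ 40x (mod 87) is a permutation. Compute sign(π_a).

Start at x=25: 25 → 43 → 67 → 70 → 16 → 31 → 22 → … (one orbit).
Cycle lengths of π_40 on ℤ/87ℤ: [28, 28, 28, 1, 1, 1]; 6 cycles in total.
With 6 cycles on 87 points, sign = (−1)^{87−6} = -1.
Via Zolotarev, sign(π_{40}) = (40|87) = -1.

-1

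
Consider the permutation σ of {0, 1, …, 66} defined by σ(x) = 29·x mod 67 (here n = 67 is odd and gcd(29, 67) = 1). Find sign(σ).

Trace 1: π^k(1) = [1, 29, 37] for k=0..2.
π_29 has 23 disjoint cycles with lengths [3, 3, 3, 3, 3, 3, 3, 3, 3, 3, 3, 3, 3, 3, 3, 3, 3, 3, 3, 3, 3, 3, 1] on {0,…,66}.
Σ(ℓ_i−1) = 67−23 = 44; sign = (−1)^44 = +1.
Zolotarev: (29|67) = +1, matching the cycle-count sign.

+1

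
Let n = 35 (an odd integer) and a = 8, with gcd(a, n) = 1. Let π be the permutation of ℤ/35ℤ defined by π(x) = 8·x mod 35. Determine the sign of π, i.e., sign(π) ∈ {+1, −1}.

-1

Orbit of 1 under x↦8x: [1, 8, 29, 22]… (length divides ord_35(8)).
The orbit structure of x ↦ 8x mod 35: 14 orbits of sizes [4, 4, 4, 4, 4, 4, 4, 1, 1, 1, 1, 1, 1, 1].
sign(π) = (−1)^{n − #cycles} = (−1)^{35−14} = (−1)^21 = -1.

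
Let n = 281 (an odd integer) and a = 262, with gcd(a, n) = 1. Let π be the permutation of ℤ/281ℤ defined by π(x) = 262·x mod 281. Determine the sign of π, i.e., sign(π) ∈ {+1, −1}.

-1

Orbit of 124 under x↦262x: [124, 173, 85, 71, 56, 60, 265]… (length divides ord_281(262)).
Cycle type of π: 280 + 1; total 2 cycles.
sign(π) = (−1)^{n − #cycles} = (−1)^{281−2} = (−1)^279 = -1.
(262|281)_J = -1 (Zolotarev's lemma cross-check).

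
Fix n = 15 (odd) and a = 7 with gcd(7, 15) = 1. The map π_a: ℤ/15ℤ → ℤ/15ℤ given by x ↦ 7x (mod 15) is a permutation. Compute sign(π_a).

Orbit of 7 under x↦7x: [7, 4, 13, 1]… (length divides ord_15(7)).
6 cycles of lengths [4, 4, 4, 1, 1, 1].
Σ(ℓ_i−1) = 15−6 = 9; sign = (−1)^9 = -1.

-1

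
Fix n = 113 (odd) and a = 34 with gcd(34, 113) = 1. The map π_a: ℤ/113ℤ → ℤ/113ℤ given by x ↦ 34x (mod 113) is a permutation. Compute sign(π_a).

Orbit of 6 under x↦34x: [6, 91, 43, 106, 101, 44, 27]… (length divides ord_113(34)).
The orbit structure of x ↦ 34x mod 113: 2 orbits of sizes [112, 1].
sign(π) = (−1)^{n − #cycles} = (−1)^{113−2} = (−1)^111 = -1.

-1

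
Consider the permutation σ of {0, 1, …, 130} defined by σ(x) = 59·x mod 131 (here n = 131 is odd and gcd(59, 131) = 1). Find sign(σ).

Trace 15: π^k(15) = [15, 99, 77, 89, 11, 125, 39] for k=0..6.
The orbit structure of x ↦ 59x mod 131: 3 orbits of sizes [65, 65, 1].
Σ(ℓ_i−1) = 131−3 = 128; sign = (−1)^128 = +1.
Zolotarev: (59|131) = +1, matching the cycle-count sign.

+1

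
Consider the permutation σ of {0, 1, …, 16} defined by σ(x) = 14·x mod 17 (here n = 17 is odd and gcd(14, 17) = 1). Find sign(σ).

Start at x=10: 10 → 4 → 5 → 2 → 11 → 1 → 14 → … (one orbit).
Cycle lengths of π_14 on ℤ/17ℤ: [16, 1]; 2 cycles in total.
2 cycles on 17: each ℓ→(−1)^(ℓ−1), product (−1)^15 = -1.
Via Zolotarev, sign(π_{14}) = (14|17) = -1.

-1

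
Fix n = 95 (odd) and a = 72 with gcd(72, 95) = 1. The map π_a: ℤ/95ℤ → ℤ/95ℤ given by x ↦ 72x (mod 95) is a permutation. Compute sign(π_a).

+1

Orbit of 88 under x↦72x: [88, 66, 2, 49, 13, 81, 37]… (length divides ord_95(72)).
The orbit structure of x ↦ 72x mod 95: 5 orbits of sizes [36, 36, 18, 4, 1].
95 − 5 = 90 transpositions; sign(π) = (−1)^90 = +1.
(72|95)_J = +1 (Zolotarev's lemma cross-check).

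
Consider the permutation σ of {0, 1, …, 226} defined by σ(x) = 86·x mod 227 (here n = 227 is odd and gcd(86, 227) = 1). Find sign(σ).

Orbit of 163 under x↦86x: [163, 171, 178, 99, 115, 129, 198]… (length divides ord_227(86)).
Cycle type of π: 226 + 1; total 2 cycles.
sign(π) = (−1)^{n − #cycles} = (−1)^{227−2} = (−1)^225 = -1.

-1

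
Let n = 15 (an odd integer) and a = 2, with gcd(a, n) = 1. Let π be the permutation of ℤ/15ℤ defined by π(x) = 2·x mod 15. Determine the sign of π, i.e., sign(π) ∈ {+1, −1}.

Start at x=1: 1 → 2 → 4 → 8 → 1 (one orbit).
Cycle lengths of π_2 on ℤ/15ℤ: [4, 4, 4, 2, 1]; 5 cycles in total.
Σ(ℓ_i−1) = 15−5 = 10; sign = (−1)^10 = +1.
Zolotarev: (2|15) = +1, matching the cycle-count sign.

+1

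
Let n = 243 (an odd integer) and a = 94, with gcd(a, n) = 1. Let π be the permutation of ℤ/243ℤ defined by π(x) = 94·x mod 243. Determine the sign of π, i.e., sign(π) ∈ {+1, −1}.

Start at x=151: 151 → 100 → 166 → 52 → 28 → 202 → 34 → … (one orbit).
Cycle lengths of π_94 on ℤ/243ℤ: [81, 81, 27, 27, 9, 9, 3, 3, 1, 1, 1]; 11 cycles in total.
With 11 cycles on 243 points, sign = (−1)^{243−11} = +1.

+1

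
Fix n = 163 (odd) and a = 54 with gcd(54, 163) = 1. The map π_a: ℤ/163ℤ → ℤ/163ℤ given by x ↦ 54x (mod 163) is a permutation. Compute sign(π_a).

Start at x=34: 34 → 43 → 40 → 41 → 95 → 77 → 83 → … (one orbit).
3 cycles of lengths [81, 81, 1].
3 cycles on 163: each ℓ→(−1)^(ℓ−1), product (−1)^160 = +1.
Zolotarev: (54|163) = +1, matching the cycle-count sign.

+1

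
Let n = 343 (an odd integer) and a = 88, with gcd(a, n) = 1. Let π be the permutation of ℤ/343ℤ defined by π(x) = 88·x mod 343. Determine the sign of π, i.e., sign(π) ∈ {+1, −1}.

Trace 193: π^k(193) = [193, 177, 141, 60, 135, 218, 319] for k=0..6.
Cycle lengths of π_88 on ℤ/343ℤ: [147, 147, 21, 21, 3, 3, 1]; 7 cycles in total.
With 7 cycles on 343 points, sign = (−1)^{343−7} = +1.

+1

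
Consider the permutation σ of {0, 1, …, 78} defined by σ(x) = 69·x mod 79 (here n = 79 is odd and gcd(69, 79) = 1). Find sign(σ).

-1

Start at x=33: 33 → 65 → 61 → 22 → 17 → 67 → 41 → … (one orbit).
Decompose π into cycles: lengths [26, 26, 26, 1] (4 cycles, including the fixed point 0).
n − c = 79 − 4 = 75; sign = (−1)^75 = -1.
(69|79)_J = -1 (Zolotarev's lemma cross-check).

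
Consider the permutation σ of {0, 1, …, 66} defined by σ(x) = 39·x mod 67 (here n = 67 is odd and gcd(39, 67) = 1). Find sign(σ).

+1

Trace 1: π^k(1) = [1, 39, 47, 24, 65, 56, 40] for k=0..6.
π_39 has 3 disjoint cycles with lengths [33, 33, 1] on {0,…,66}.
Σ(ℓ_i−1) = 67−3 = 64; sign = (−1)^64 = +1.
Zolotarev: (39|67) = +1, matching the cycle-count sign.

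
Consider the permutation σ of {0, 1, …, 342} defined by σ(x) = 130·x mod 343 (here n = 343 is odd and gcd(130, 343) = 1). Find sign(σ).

Trace 86: π^k(86) = [86, 204, 109, 107, 190, 4, 177] for k=0..6.
The orbit structure of x ↦ 130x mod 343: 7 orbits of sizes [147, 147, 21, 21, 3, 3, 1].
n − c = 343 − 7 = 336; sign = (−1)^336 = +1.

+1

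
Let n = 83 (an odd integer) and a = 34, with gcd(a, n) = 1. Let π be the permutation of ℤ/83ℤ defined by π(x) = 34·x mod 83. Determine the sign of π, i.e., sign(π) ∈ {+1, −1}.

-1

Start at x=69: 69 → 22 → 1 → 34 → 77 → 45 → 36 → … (one orbit).
π_34 has 2 disjoint cycles with lengths [82, 1] on {0,…,82}.
83 − 2 = 81 transpositions; sign(π) = (−1)^81 = -1.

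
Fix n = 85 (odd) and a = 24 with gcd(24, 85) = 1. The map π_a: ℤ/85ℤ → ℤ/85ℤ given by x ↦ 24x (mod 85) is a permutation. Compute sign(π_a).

Trace 66: π^k(66) = [66, 54, 21, 79, 26, 29, 16] for k=0..6.
The orbit structure of x ↦ 24x mod 85: 8 orbits of sizes [16, 16, 16, 16, 16, 2, 2, 1].
sign(π) = (−1)^{n − #cycles} = (−1)^{85−8} = (−1)^77 = -1.

-1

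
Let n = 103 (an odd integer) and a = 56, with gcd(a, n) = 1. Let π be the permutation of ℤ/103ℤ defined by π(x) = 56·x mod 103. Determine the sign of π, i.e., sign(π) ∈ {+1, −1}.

+1

Start at x=1: 1 → 56 → 46 → 1 (one orbit).
Decompose π into cycles: lengths [3, 3, 3, 3, 3, 3, 3, 3, 3, 3, 3, 3, 3, 3, 3, 3, 3, 3, 3, 3, 3, 3, 3, 3, 3, 3, 3, 3, 3, 3, 3, 3, 3, 3, 1] (35 cycles, including the fixed point 0).
sign(π) = (−1)^{n − #cycles} = (−1)^{103−35} = (−1)^68 = +1.
The Jacobi symbol (56|103) = +1 (Zolotarev) agrees.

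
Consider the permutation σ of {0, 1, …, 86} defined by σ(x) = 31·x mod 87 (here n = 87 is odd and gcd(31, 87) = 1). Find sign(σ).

-1

Trace 85: π^k(85) = [85, 25, 79, 13, 55, 52, 46] for k=0..6.
6 cycles of lengths [28, 28, 28, 1, 1, 1].
6 cycles on 87: each ℓ→(−1)^(ℓ−1), product (−1)^81 = -1.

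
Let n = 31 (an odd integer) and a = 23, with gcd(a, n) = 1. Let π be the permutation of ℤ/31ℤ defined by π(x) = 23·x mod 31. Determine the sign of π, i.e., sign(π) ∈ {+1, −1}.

-1

Trace 2: π^k(2) = [2, 15, 4, 30, 8, 29, 16] for k=0..6.
π_23 has 4 disjoint cycles with lengths [10, 10, 10, 1] on {0,…,30}.
sign(π) = (−1)^{n − #cycles} = (−1)^{31−4} = (−1)^27 = -1.
Via Zolotarev, sign(π_{23}) = (23|31) = -1.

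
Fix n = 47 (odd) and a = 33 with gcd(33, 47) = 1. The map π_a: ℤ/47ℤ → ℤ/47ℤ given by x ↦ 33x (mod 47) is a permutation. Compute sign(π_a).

-1

Orbit of 3 under x↦33x: [3, 5, 24, 40, 4, 38, 32]… (length divides ord_47(33)).
The orbit structure of x ↦ 33x mod 47: 2 orbits of sizes [46, 1].
With 2 cycles on 47 points, sign = (−1)^{47−2} = -1.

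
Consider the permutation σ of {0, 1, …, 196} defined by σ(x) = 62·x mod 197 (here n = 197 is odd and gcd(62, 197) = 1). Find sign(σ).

+1

Orbit of 7 under x↦62x: [7, 40, 116, 100, 93, 53, 134]… (length divides ord_197(62)).
3 cycles of lengths [98, 98, 1].
With 3 cycles on 197 points, sign = (−1)^{197−3} = +1.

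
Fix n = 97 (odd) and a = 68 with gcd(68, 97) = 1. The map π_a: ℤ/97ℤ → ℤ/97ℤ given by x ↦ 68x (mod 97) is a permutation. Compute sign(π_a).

-1

Start at x=38: 38 → 62 → 45 → 53 → 15 → 50 → 5 → … (one orbit).
Cycle lengths of π_68 on ℤ/97ℤ: [96, 1]; 2 cycles in total.
Σ(ℓ_i−1) = 97−2 = 95; sign = (−1)^95 = -1.
Zolotarev: (68|97) = -1, matching the cycle-count sign.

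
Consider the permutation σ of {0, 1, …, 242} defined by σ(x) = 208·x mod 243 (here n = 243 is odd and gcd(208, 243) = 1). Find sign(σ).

Orbit of 91 under x↦208x: [91, 217, 181, 226, 109, 73, 118]… (length divides ord_243(208)).
π_208 has 27 disjoint cycles with lengths [27, 27, 27, 27, 27, 27, 9, 9, 9, 9, 9, 9, 3, 3, 3, 3, 3, 3, 1, 1, 1, 1, 1, 1, 1, 1, 1] on {0,…,242}.
27 cycles on 243: each ℓ→(−1)^(ℓ−1), product (−1)^216 = +1.
The Jacobi symbol (208|243) = +1 (Zolotarev) agrees.

+1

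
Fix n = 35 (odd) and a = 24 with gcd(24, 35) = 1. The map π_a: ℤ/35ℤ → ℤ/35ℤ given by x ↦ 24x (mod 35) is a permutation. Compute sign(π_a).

-1

Start at x=1: 1 → 24 → 16 → 34 → 11 → 19 → 1 (one orbit).
Decompose π into cycles: lengths [6, 6, 6, 6, 6, 2, 2, 1] (8 cycles, including the fixed point 0).
35 − 8 = 27 transpositions; sign(π) = (−1)^27 = -1.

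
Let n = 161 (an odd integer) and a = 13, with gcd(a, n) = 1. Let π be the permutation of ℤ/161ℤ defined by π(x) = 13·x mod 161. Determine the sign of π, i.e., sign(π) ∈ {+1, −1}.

-1

Start at x=139: 139 → 36 → 146 → 127 → 41 → 50 → 6 → … (one orbit).
Cycle lengths of π_13 on ℤ/161ℤ: [22, 22, 22, 22, 22, 22, 11, 11, 2, 2, 2, 1]; 12 cycles in total.
Σ(ℓ_i−1) = 161−12 = 149; sign = (−1)^149 = -1.
Via Zolotarev, sign(π_{13}) = (13|161) = -1.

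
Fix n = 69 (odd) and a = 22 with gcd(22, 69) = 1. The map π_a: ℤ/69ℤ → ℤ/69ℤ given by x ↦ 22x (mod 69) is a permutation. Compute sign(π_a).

-1

Orbit of 1 under x↦22x: [1, 22]… (length divides ord_69(22)).
π_22 has 36 disjoint cycles with lengths [2, 2, 2, 2, 2, 2, 2, 2, 2, 2, 2, 2, 2, 2, 2, 2, 2, 2, 2, 2, 2, 2, 2, 2, 2, 2, 2, 2, 2, 2, 2, 2, 2, 1, 1, 1] on {0,…,68}.
With 36 cycles on 69 points, sign = (−1)^{69−36} = -1.
Zolotarev: (22|69) = -1, matching the cycle-count sign.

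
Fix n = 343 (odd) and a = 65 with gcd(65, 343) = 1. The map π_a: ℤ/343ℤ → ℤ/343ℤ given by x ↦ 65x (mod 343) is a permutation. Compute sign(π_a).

Trace 18: π^k(18) = [18, 141, 247, 277, 169, 9, 242] for k=0..6.
Cycle type of π: 147×2 + 21×2 + 3×2 + 1; total 7 cycles.
sign(π) = (−1)^{n − #cycles} = (−1)^{343−7} = (−1)^336 = +1.

+1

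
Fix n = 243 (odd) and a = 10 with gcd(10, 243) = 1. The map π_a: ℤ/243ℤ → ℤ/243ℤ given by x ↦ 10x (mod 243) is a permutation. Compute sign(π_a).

+1

Start at x=91: 91 → 181 → 109 → 118 → 208 → 136 → 145 → … (one orbit).
27 cycles of lengths [27, 27, 27, 27, 27, 27, 9, 9, 9, 9, 9, 9, 3, 3, 3, 3, 3, 3, 1, 1, 1, 1, 1, 1, 1, 1, 1].
With 27 cycles on 243 points, sign = (−1)^{243−27} = +1.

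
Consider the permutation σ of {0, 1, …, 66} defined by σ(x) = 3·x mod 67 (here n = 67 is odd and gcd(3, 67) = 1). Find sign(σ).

-1

Orbit of 24 under x↦3x: [24, 5, 15, 45, 1, 3, 9]… (length divides ord_67(3)).
Decompose π into cycles: lengths [22, 22, 22, 1] (4 cycles, including the fixed point 0).
67 − 4 = 63 transpositions; sign(π) = (−1)^63 = -1.
The Jacobi symbol (3|67) = -1 (Zolotarev) agrees.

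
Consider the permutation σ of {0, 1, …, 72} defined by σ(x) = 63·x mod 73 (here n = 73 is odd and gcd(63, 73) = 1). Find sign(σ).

Start at x=51: 51 → 1 → 63 → 27 → 22 → 72 → 10 → … (one orbit).
The orbit structure of x ↦ 63x mod 73: 10 orbits of sizes [8, 8, 8, 8, 8, 8, 8, 8, 8, 1].
10 cycles on 73: each ℓ→(−1)^(ℓ−1), product (−1)^63 = -1.

-1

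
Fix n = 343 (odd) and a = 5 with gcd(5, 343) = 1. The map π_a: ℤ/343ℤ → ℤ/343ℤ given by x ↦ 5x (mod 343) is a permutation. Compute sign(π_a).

-1

Start at x=290: 290 → 78 → 47 → 235 → 146 → 44 → 220 → … (one orbit).
Cycle type of π: 294 + 42 + 6 + 1; total 4 cycles.
Σ(ℓ_i−1) = 343−4 = 339; sign = (−1)^339 = -1.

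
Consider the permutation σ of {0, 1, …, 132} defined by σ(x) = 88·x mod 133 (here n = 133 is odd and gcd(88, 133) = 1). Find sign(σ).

-1

Orbit of 102 under x↦88x: [102, 65, 1, 88, 30, 113]… (length divides ord_133(88)).
The orbit structure of x ↦ 88x mod 133: 24 orbits of sizes [6, 6, 6, 6, 6, 6, 6, 6, 6, 6, 6, 6, 6, 6, 6, 6, 6, 6, 6, 6, 6, 3, 3, 1].
n − c = 133 − 24 = 109; sign = (−1)^109 = -1.
Check: (88/133) = -1 by Zolotarev.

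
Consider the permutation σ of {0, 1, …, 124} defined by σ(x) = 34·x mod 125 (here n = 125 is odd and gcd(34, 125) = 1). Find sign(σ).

+1

Trace 9: π^k(9) = [9, 56, 29, 111, 24, 66, 119] for k=0..6.
Cycle lengths of π_34 on ℤ/125ℤ: [50, 50, 10, 10, 2, 2, 1]; 7 cycles in total.
sign(π) = (−1)^{n − #cycles} = (−1)^{125−7} = (−1)^118 = +1.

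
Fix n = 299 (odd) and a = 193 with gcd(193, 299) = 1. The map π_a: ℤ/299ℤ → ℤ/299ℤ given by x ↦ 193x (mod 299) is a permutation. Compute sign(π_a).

Orbit of 188 under x↦193x: [188, 105, 232, 225, 70, 55, 150]… (length divides ord_299(193)).
Decompose π into cycles: lengths [132, 132, 12, 11, 11, 1] (6 cycles, including the fixed point 0).
With 6 cycles on 299 points, sign = (−1)^{299−6} = -1.
Check: (193/299) = -1 by Zolotarev.

-1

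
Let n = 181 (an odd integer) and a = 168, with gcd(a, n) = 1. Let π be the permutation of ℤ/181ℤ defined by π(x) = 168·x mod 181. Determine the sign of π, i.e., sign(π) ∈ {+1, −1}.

Orbit of 16 under x↦168x: [16, 154, 170, 143, 132, 94, 45]… (length divides ord_181(168)).
3 cycles of lengths [90, 90, 1].
181 − 3 = 178 transpositions; sign(π) = (−1)^178 = +1.

+1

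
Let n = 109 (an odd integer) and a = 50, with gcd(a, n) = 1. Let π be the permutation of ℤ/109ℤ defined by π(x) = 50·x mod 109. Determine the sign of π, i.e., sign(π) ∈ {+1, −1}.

-1

Orbit of 10 under x↦50x: [10, 64, 39, 97, 54, 84, 58]… (length divides ord_109(50)).
The orbit structure of x ↦ 50x mod 109: 2 orbits of sizes [108, 1].
n − c = 109 − 2 = 107; sign = (−1)^107 = -1.
Zolotarev: (50|109) = -1, matching the cycle-count sign.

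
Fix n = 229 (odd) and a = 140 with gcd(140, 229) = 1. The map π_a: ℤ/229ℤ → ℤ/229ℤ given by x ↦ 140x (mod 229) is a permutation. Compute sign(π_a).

Orbit of 140 under x↦140x: [140, 135, 122, 134, 211, 228, 89]… (length divides ord_229(140)).
Cycle type of π: 12×19 + 1; total 20 cycles.
sign(π) = (−1)^{n − #cycles} = (−1)^{229−20} = (−1)^209 = -1.
Via Zolotarev, sign(π_{140}) = (140|229) = -1.

-1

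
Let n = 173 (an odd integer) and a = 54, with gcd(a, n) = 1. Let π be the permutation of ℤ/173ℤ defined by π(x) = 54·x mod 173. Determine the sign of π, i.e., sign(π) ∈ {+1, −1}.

Trace 85: π^k(85) = [85, 92, 124, 122, 14, 64, 169] for k=0..6.
The orbit structure of x ↦ 54x mod 173: 3 orbits of sizes [86, 86, 1].
3 cycles on 173: each ℓ→(−1)^(ℓ−1), product (−1)^170 = +1.

+1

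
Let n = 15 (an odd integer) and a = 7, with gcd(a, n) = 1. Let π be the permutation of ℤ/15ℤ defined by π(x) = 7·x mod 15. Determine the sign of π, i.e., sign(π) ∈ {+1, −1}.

-1

Orbit of 1 under x↦7x: [1, 7, 4, 13]… (length divides ord_15(7)).
π_7 has 6 disjoint cycles with lengths [4, 4, 4, 1, 1, 1] on {0,…,14}.
With 6 cycles on 15 points, sign = (−1)^{15−6} = -1.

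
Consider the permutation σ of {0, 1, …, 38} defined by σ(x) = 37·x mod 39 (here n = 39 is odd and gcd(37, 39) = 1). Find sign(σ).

-1

Orbit of 10 under x↦37x: [10, 19, 1, 37, 4, 31, 16]… (length divides ord_39(37)).
Cycle type of π: 12×3 + 1×3; total 6 cycles.
Σ(ℓ_i−1) = 39−6 = 33; sign = (−1)^33 = -1.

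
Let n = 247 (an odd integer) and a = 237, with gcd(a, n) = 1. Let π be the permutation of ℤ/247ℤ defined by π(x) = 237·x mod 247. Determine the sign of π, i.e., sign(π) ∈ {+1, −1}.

Trace 120: π^k(120) = [120, 35, 144, 42, 74, 1, 237] for k=0..6.
Cycle type of π: 9×26 + 3×4 + 1; total 31 cycles.
sign(π) = (−1)^{n − #cycles} = (−1)^{247−31} = (−1)^216 = +1.

+1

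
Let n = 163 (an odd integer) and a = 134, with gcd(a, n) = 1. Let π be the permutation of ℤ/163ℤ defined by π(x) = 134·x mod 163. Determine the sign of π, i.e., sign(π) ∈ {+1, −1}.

+1

Trace 156: π^k(156) = [156, 40, 144, 62, 158, 145, 33] for k=0..6.
Cycle type of π: 81×2 + 1; total 3 cycles.
3 cycles on 163: each ℓ→(−1)^(ℓ−1), product (−1)^160 = +1.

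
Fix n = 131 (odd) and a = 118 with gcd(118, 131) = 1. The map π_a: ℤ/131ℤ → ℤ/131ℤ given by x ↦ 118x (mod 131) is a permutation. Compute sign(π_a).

-1

Start at x=127: 127 → 52 → 110 → 11 → 119 → 25 → 68 → … (one orbit).
Decompose π into cycles: lengths [130, 1] (2 cycles, including the fixed point 0).
n − c = 131 − 2 = 129; sign = (−1)^129 = -1.
Via Zolotarev, sign(π_{118}) = (118|131) = -1.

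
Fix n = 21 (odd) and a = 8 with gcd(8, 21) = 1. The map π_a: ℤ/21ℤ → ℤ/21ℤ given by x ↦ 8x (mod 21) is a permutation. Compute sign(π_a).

-1

Start at x=1: 1 → 8 → 1 (one orbit).
14 cycles of lengths [2, 2, 2, 2, 2, 2, 2, 1, 1, 1, 1, 1, 1, 1].
n − c = 21 − 14 = 7; sign = (−1)^7 = -1.
The Jacobi symbol (8|21) = -1 (Zolotarev) agrees.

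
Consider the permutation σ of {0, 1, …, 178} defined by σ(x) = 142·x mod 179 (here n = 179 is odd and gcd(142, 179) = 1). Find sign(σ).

Start at x=93: 93 → 139 → 48 → 14 → 19 → 13 → 56 → … (one orbit).
The orbit structure of x ↦ 142x mod 179: 3 orbits of sizes [89, 89, 1].
3 cycles on 179: each ℓ→(−1)^(ℓ−1), product (−1)^176 = +1.

+1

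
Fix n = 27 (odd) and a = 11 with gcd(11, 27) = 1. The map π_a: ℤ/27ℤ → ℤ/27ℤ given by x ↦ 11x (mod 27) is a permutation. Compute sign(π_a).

Orbit of 2 under x↦11x: [2, 22, 26, 16, 14, 19, 20]… (length divides ord_27(11)).
Decompose π into cycles: lengths [18, 6, 2, 1] (4 cycles, including the fixed point 0).
With 4 cycles on 27 points, sign = (−1)^{27−4} = -1.

-1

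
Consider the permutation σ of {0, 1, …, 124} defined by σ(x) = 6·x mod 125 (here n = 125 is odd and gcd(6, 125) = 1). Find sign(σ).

Trace 1: π^k(1) = [1, 6, 36, 91, 46, 26, 31] for k=0..6.
The orbit structure of x ↦ 6x mod 125: 13 orbits of sizes [25, 25, 25, 25, 5, 5, 5, 5, 1, 1, 1, 1, 1].
n − c = 125 − 13 = 112; sign = (−1)^112 = +1.
(6|125)_J = +1 (Zolotarev's lemma cross-check).

+1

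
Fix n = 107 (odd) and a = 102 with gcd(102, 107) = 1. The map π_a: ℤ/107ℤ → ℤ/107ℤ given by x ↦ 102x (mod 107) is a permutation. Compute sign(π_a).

+1

Start at x=40: 40 → 14 → 37 → 29 → 69 → 83 → 13 → … (one orbit).
π_102 has 3 disjoint cycles with lengths [53, 53, 1] on {0,…,106}.
107 − 3 = 104 transpositions; sign(π) = (−1)^104 = +1.
Check: (102/107) = +1 by Zolotarev.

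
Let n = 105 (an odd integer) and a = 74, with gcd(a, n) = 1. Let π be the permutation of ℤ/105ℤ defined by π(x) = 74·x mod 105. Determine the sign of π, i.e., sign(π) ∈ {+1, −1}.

Start at x=1: 1 → 74 → 16 → 29 → 46 → 44 → 1 (one orbit).
π_74 has 24 disjoint cycles with lengths [6, 6, 6, 6, 6, 6, 6, 6, 6, 6, 6, 6, 6, 6, 3, 3, 2, 2, 2, 2, 2, 2, 2, 1] on {0,…,104}.
n − c = 105 − 24 = 81; sign = (−1)^81 = -1.

-1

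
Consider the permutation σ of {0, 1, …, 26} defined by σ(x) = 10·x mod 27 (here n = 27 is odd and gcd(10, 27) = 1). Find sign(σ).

+1

Start at x=1: 1 → 10 → 19 → 1 (one orbit).
Cycle lengths of π_10 on ℤ/27ℤ: [3, 3, 3, 3, 3, 3, 1, 1, 1, 1, 1, 1, 1, 1, 1]; 15 cycles in total.
n − c = 27 − 15 = 12; sign = (−1)^12 = +1.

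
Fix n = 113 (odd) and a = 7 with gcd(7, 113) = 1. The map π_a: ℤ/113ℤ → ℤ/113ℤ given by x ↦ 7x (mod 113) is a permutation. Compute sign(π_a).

Start at x=64: 64 → 109 → 85 → 30 → 97 → 1 → 7 → … (one orbit).
π_7 has 9 disjoint cycles with lengths [14, 14, 14, 14, 14, 14, 14, 14, 1] on {0,…,112}.
Σ(ℓ_i−1) = 113−9 = 104; sign = (−1)^104 = +1.
Via Zolotarev, sign(π_{7}) = (7|113) = +1.

+1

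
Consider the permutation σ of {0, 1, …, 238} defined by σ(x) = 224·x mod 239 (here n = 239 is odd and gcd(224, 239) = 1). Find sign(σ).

-1

Trace 107: π^k(107) = [107, 68, 175, 4, 179, 183, 123] for k=0..6.
The orbit structure of x ↦ 224x mod 239: 2 orbits of sizes [238, 1].
With 2 cycles on 239 points, sign = (−1)^{239−2} = -1.
(224|239)_J = -1 (Zolotarev's lemma cross-check).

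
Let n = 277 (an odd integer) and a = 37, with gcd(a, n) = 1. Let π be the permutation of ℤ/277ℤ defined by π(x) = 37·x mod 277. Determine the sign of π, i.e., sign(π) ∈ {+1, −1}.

-1

Trace 21: π^k(21) = [21, 223, 218, 33, 113, 26, 131] for k=0..6.
Cycle lengths of π_37 on ℤ/277ℤ: [92, 92, 92, 1]; 4 cycles in total.
With 4 cycles on 277 points, sign = (−1)^{277−4} = -1.
Zolotarev: (37|277) = -1, matching the cycle-count sign.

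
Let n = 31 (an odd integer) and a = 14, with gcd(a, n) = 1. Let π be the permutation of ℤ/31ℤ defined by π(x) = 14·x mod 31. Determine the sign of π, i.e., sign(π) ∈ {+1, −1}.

Trace 8: π^k(8) = [8, 19, 18, 4, 25, 9, 2] for k=0..6.
The orbit structure of x ↦ 14x mod 31: 3 orbits of sizes [15, 15, 1].
Σ(ℓ_i−1) = 31−3 = 28; sign = (−1)^28 = +1.

+1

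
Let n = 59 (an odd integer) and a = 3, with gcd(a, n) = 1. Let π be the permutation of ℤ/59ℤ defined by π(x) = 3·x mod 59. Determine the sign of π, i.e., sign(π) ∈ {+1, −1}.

+1

Start at x=22: 22 → 7 → 21 → 4 → 12 → 36 → 49 → … (one orbit).
Decompose π into cycles: lengths [29, 29, 1] (3 cycles, including the fixed point 0).
sign(π) = (−1)^{n − #cycles} = (−1)^{59−3} = (−1)^56 = +1.
Zolotarev: (3|59) = +1, matching the cycle-count sign.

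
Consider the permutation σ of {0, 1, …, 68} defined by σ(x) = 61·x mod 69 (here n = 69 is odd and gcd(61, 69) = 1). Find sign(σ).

-1

Trace 10: π^k(10) = [10, 58, 19, 55, 43, 1, 61] for k=0..6.
Cycle type of π: 22×3 + 1×3; total 6 cycles.
6 cycles on 69: each ℓ→(−1)^(ℓ−1), product (−1)^63 = -1.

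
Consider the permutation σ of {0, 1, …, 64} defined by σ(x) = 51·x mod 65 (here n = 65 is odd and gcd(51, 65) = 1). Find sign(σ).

Start at x=51: 51 → 1 → 51 (one orbit).
The orbit structure of x ↦ 51x mod 65: 35 orbits of sizes [2, 2, 2, 2, 2, 2, 2, 2, 2, 2, 2, 2, 2, 2, 2, 2, 2, 2, 2, 2, 2, 2, 2, 2, 2, 2, 2, 2, 2, 2, 1, 1, 1, 1, 1].
sign(π) = (−1)^{n − #cycles} = (−1)^{65−35} = (−1)^30 = +1.
(51|65)_J = +1 (Zolotarev's lemma cross-check).

+1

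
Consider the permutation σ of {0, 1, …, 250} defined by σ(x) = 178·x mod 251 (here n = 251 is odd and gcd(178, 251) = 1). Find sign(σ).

Trace 243: π^k(243) = [243, 82, 38, 238, 196, 250, 73] for k=0..6.
Cycle type of π: 250 + 1; total 2 cycles.
251 − 2 = 249 transpositions; sign(π) = (−1)^249 = -1.

-1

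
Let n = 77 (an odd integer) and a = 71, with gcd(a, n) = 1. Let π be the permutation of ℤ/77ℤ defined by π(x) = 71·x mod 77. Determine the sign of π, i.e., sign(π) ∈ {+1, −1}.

Orbit of 1 under x↦71x: [1, 71, 36, 15, 64]… (length divides ord_77(71)).
21 cycles of lengths [5, 5, 5, 5, 5, 5, 5, 5, 5, 5, 5, 5, 5, 5, 1, 1, 1, 1, 1, 1, 1].
sign(π) = (−1)^{n − #cycles} = (−1)^{77−21} = (−1)^56 = +1.

+1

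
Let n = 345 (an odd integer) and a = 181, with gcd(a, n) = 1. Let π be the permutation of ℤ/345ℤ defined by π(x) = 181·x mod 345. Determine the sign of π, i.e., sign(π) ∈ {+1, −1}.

-1

Orbit of 271 under x↦181x: [271, 61, 1, 181, 331, 226, 196]… (length divides ord_345(181)).
Decompose π into cycles: lengths [22, 22, 22, 22, 22, 22, 22, 22, 22, 22, 22, 22, 22, 22, 22, 1, 1, 1, 1, 1, 1, 1, 1, 1, 1, 1, 1, 1, 1, 1] (30 cycles, including the fixed point 0).
30 cycles on 345: each ℓ→(−1)^(ℓ−1), product (−1)^315 = -1.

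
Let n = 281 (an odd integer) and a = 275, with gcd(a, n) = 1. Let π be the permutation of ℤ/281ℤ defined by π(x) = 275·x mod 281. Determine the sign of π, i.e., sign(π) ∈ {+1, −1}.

-1

Start at x=73: 73 → 124 → 99 → 249 → 192 → 253 → 168 → … (one orbit).
Cycle type of π: 56×5 + 1; total 6 cycles.
6 cycles on 281: each ℓ→(−1)^(ℓ−1), product (−1)^275 = -1.
The Jacobi symbol (275|281) = -1 (Zolotarev) agrees.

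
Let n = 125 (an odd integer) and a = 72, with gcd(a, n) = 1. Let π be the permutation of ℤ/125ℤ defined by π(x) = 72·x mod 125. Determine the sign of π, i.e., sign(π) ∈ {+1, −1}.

-1

Trace 6: π^k(6) = [6, 57, 104, 113, 11, 42, 24] for k=0..6.
Cycle type of π: 100 + 20 + 4 + 1; total 4 cycles.
With 4 cycles on 125 points, sign = (−1)^{125−4} = -1.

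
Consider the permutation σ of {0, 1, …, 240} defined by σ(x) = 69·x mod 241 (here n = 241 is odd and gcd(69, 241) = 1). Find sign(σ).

-1

Start at x=73: 73 → 217 → 31 → 211 → 99 → 83 → 184 → … (one orbit).
2 cycles of lengths [240, 1].
sign(π) = (−1)^{n − #cycles} = (−1)^{241−2} = (−1)^239 = -1.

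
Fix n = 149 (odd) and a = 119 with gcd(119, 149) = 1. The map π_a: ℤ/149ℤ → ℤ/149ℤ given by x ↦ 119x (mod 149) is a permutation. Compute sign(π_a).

+1

Trace 104: π^k(104) = [104, 9, 28, 54, 19, 26, 114] for k=0..6.
Cycle type of π: 74×2 + 1; total 3 cycles.
sign(π) = (−1)^{n − #cycles} = (−1)^{149−3} = (−1)^146 = +1.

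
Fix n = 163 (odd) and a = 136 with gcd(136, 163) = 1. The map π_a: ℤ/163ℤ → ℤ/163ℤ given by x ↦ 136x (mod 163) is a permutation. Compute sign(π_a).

Orbit of 65 under x↦136x: [65, 38, 115, 155, 53, 36, 6]… (length divides ord_163(136)).
The orbit structure of x ↦ 136x mod 163: 7 orbits of sizes [27, 27, 27, 27, 27, 27, 1].
163 − 7 = 156 transpositions; sign(π) = (−1)^156 = +1.
Check: (136/163) = +1 by Zolotarev.

+1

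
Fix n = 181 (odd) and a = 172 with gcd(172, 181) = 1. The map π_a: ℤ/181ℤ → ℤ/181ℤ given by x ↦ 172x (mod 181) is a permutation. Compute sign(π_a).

Orbit of 75 under x↦172x: [75, 49, 102, 168, 117, 33, 65]… (length divides ord_181(172)).
Cycle lengths of π_172 on ℤ/181ℤ: [90, 90, 1]; 3 cycles in total.
Σ(ℓ_i−1) = 181−3 = 178; sign = (−1)^178 = +1.
(172|181)_J = +1 (Zolotarev's lemma cross-check).

+1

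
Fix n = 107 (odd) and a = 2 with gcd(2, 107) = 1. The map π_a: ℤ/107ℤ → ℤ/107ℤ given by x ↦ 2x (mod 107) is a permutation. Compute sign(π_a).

-1

Trace 31: π^k(31) = [31, 62, 17, 34, 68, 29, 58] for k=0..6.
2 cycles of lengths [106, 1].
Σ(ℓ_i−1) = 107−2 = 105; sign = (−1)^105 = -1.
Check: (2/107) = -1 by Zolotarev.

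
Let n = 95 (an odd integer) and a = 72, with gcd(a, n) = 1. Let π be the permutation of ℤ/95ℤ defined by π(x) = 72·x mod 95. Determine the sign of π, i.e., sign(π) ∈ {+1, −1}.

+1

Orbit of 78 under x↦72x: [78, 11, 32, 24, 18, 61, 22]… (length divides ord_95(72)).
5 cycles of lengths [36, 36, 18, 4, 1].
n − c = 95 − 5 = 90; sign = (−1)^90 = +1.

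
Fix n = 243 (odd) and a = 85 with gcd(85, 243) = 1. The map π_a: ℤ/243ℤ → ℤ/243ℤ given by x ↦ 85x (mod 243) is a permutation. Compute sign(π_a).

+1

Start at x=88: 88 → 190 → 112 → 43 → 10 → 121 → 79 → … (one orbit).
Cycle type of π: 81×2 + 27×2 + 9×2 + 3×2 + 1×3; total 11 cycles.
sign(π) = (−1)^{n − #cycles} = (−1)^{243−11} = (−1)^232 = +1.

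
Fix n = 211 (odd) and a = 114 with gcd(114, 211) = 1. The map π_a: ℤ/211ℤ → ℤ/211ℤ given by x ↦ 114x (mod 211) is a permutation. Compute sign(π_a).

+1

Start at x=87: 87 → 1 → 114 → 125 → 113 → 11 → 199 → … (one orbit).
The orbit structure of x ↦ 114x mod 211: 7 orbits of sizes [35, 35, 35, 35, 35, 35, 1].
7 cycles on 211: each ℓ→(−1)^(ℓ−1), product (−1)^204 = +1.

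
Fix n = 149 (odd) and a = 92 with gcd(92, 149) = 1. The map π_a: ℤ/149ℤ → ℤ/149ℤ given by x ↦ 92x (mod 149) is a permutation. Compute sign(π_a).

-1

Trace 60: π^k(60) = [60, 7, 48, 95, 98, 76, 138] for k=0..6.
The orbit structure of x ↦ 92x mod 149: 2 orbits of sizes [148, 1].
n − c = 149 − 2 = 147; sign = (−1)^147 = -1.
The Jacobi symbol (92|149) = -1 (Zolotarev) agrees.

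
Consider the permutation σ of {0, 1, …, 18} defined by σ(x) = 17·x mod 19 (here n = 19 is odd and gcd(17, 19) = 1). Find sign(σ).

Orbit of 1 under x↦17x: [1, 17, 4, 11, 16, 6, 7]… (length divides ord_19(17)).
Decompose π into cycles: lengths [9, 9, 1] (3 cycles, including the fixed point 0).
3 cycles on 19: each ℓ→(−1)^(ℓ−1), product (−1)^16 = +1.
Check: (17/19) = +1 by Zolotarev.

+1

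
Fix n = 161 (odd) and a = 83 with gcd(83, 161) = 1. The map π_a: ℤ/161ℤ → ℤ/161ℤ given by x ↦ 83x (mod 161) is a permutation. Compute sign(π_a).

+1

Trace 29: π^k(29) = [29, 153, 141, 111, 36, 90, 64] for k=0..6.
Cycle type of π: 22×7 + 2×3 + 1; total 11 cycles.
11 cycles on 161: each ℓ→(−1)^(ℓ−1), product (−1)^150 = +1.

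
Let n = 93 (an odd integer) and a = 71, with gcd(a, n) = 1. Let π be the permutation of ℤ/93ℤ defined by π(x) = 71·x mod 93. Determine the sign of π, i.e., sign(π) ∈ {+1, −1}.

Orbit of 47 under x↦71x: [47, 82, 56, 70, 41, 28, 35]… (length divides ord_93(71)).
Cycle type of π: 30×2 + 15×2 + 2 + 1; total 6 cycles.
6 cycles on 93: each ℓ→(−1)^(ℓ−1), product (−1)^87 = -1.
The Jacobi symbol (71|93) = -1 (Zolotarev) agrees.

-1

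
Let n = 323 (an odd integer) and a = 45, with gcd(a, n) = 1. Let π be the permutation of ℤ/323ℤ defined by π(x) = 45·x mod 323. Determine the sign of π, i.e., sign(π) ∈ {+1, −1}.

Orbit of 1 under x↦45x: [1, 45, 87, 39, 140, 163, 229]… (length divides ord_323(45)).
Cycle lengths of π_45 on ℤ/323ℤ: [48, 48, 48, 48, 48, 48, 16, 3, 3, 3, 3, 3, 3, 1]; 14 cycles in total.
Σ(ℓ_i−1) = 323−14 = 309; sign = (−1)^309 = -1.
Via Zolotarev, sign(π_{45}) = (45|323) = -1.

-1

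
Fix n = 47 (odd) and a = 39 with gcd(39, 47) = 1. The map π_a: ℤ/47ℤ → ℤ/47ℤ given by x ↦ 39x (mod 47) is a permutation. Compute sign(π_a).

-1

Trace 46: π^k(46) = [46, 8, 30, 42, 40, 9, 22] for k=0..6.
π_39 has 2 disjoint cycles with lengths [46, 1] on {0,…,46}.
With 2 cycles on 47 points, sign = (−1)^{47−2} = -1.
Via Zolotarev, sign(π_{39}) = (39|47) = -1.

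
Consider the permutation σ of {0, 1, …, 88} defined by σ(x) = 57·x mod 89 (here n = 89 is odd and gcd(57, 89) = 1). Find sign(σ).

Start at x=67: 67 → 81 → 78 → 85 → 39 → 87 → 64 → … (one orbit).
π_57 has 5 disjoint cycles with lengths [22, 22, 22, 22, 1] on {0,…,88}.
Σ(ℓ_i−1) = 89−5 = 84; sign = (−1)^84 = +1.
Check: (57/89) = +1 by Zolotarev.

+1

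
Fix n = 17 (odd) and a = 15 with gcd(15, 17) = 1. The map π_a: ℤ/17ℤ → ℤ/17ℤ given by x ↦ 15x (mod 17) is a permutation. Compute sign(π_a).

Orbit of 16 under x↦15x: [16, 2, 13, 8, 1, 15, 4]… (length divides ord_17(15)).
The orbit structure of x ↦ 15x mod 17: 3 orbits of sizes [8, 8, 1].
sign(π) = (−1)^{n − #cycles} = (−1)^{17−3} = (−1)^14 = +1.
(15|17)_J = +1 (Zolotarev's lemma cross-check).

+1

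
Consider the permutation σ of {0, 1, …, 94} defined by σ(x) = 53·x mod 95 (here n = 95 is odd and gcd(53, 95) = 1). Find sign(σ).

Trace 18: π^k(18) = [18, 4, 22, 26, 48, 74, 27] for k=0..6.
Cycle lengths of π_53 on ℤ/95ℤ: [36, 36, 18, 4, 1]; 5 cycles in total.
With 5 cycles on 95 points, sign = (−1)^{95−5} = +1.
The Jacobi symbol (53|95) = +1 (Zolotarev) agrees.

+1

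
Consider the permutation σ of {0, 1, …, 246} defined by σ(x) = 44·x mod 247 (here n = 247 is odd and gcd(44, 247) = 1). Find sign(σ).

-1

Orbit of 196 under x↦44x: [196, 226, 64, 99, 157, 239, 142]… (length divides ord_247(44)).
Cycle type of π: 36×6 + 9×2 + 4×3 + 1; total 12 cycles.
12 cycles on 247: each ℓ→(−1)^(ℓ−1), product (−1)^235 = -1.
Check: (44/247) = -1 by Zolotarev.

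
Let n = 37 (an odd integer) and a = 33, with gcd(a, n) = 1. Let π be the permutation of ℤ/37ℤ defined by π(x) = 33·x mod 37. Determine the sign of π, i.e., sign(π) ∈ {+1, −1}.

Trace 1: π^k(1) = [1, 33, 16, 10, 34, 12, 26] for k=0..6.
π_33 has 5 disjoint cycles with lengths [9, 9, 9, 9, 1] on {0,…,36}.
With 5 cycles on 37 points, sign = (−1)^{37−5} = +1.

+1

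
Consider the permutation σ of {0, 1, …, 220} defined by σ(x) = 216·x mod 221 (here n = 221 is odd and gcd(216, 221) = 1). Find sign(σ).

Start at x=73: 73 → 77 → 57 → 157 → 99 → 168 → 44 → … (one orbit).
17 cycles of lengths [16, 16, 16, 16, 16, 16, 16, 16, 16, 16, 16, 16, 16, 4, 4, 4, 1].
With 17 cycles on 221 points, sign = (−1)^{221−17} = +1.

+1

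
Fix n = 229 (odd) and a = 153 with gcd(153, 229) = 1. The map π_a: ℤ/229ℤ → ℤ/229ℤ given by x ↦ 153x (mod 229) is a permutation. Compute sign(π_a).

Start at x=17: 17 → 82 → 180 → 60 → 20 → 83 → 104 → … (one orbit).
π_153 has 5 disjoint cycles with lengths [57, 57, 57, 57, 1] on {0,…,228}.
5 cycles on 229: each ℓ→(−1)^(ℓ−1), product (−1)^224 = +1.

+1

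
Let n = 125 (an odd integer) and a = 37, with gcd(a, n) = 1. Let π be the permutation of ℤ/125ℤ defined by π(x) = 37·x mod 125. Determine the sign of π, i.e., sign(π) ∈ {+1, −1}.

-1

Trace 108: π^k(108) = [108, 121, 102, 24, 13, 106, 47] for k=0..6.
4 cycles of lengths [100, 20, 4, 1].
sign(π) = (−1)^{n − #cycles} = (−1)^{125−4} = (−1)^121 = -1.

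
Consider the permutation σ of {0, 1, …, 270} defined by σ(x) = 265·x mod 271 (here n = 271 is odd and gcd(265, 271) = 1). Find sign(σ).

+1

Trace 39: π^k(39) = [39, 37, 49, 248, 138, 256, 90] for k=0..6.
Cycle type of π: 135×2 + 1; total 3 cycles.
271 − 3 = 268 transpositions; sign(π) = (−1)^268 = +1.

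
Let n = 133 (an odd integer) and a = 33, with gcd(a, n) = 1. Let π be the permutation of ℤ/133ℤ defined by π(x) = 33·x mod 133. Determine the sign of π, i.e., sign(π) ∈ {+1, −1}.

Start at x=100: 100 → 108 → 106 → 40 → 123 → 69 → 16 → … (one orbit).
The orbit structure of x ↦ 33x mod 133: 9 orbits of sizes [18, 18, 18, 18, 18, 18, 18, 6, 1].
With 9 cycles on 133 points, sign = (−1)^{133−9} = +1.

+1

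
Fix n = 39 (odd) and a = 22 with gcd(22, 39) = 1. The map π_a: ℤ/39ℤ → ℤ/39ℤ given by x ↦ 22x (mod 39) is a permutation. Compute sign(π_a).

+1

Start at x=16: 16 → 1 → 22 → 16 (one orbit).
Decompose π into cycles: lengths [3, 3, 3, 3, 3, 3, 3, 3, 3, 3, 3, 3, 1, 1, 1] (15 cycles, including the fixed point 0).
sign(π) = (−1)^{n − #cycles} = (−1)^{39−15} = (−1)^24 = +1.
The Jacobi symbol (22|39) = +1 (Zolotarev) agrees.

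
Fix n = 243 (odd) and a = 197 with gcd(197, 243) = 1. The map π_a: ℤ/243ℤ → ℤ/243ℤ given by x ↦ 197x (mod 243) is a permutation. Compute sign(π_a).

Start at x=215: 215 → 73 → 44 → 163 → 35 → 91 → 188 → … (one orbit).
π_197 has 14 disjoint cycles with lengths [54, 54, 54, 18, 18, 18, 6, 6, 6, 2, 2, 2, 2, 1] on {0,…,242}.
243 − 14 = 229 transpositions; sign(π) = (−1)^229 = -1.

-1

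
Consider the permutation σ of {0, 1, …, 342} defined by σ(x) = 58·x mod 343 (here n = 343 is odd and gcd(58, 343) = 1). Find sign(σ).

+1

Trace 331: π^k(331) = [331, 333, 106, 317, 207, 1, 58] for k=0..6.
Cycle lengths of π_58 on ℤ/343ℤ: [147, 147, 21, 21, 3, 3, 1]; 7 cycles in total.
343 − 7 = 336 transpositions; sign(π) = (−1)^336 = +1.
(58|343)_J = +1 (Zolotarev's lemma cross-check).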